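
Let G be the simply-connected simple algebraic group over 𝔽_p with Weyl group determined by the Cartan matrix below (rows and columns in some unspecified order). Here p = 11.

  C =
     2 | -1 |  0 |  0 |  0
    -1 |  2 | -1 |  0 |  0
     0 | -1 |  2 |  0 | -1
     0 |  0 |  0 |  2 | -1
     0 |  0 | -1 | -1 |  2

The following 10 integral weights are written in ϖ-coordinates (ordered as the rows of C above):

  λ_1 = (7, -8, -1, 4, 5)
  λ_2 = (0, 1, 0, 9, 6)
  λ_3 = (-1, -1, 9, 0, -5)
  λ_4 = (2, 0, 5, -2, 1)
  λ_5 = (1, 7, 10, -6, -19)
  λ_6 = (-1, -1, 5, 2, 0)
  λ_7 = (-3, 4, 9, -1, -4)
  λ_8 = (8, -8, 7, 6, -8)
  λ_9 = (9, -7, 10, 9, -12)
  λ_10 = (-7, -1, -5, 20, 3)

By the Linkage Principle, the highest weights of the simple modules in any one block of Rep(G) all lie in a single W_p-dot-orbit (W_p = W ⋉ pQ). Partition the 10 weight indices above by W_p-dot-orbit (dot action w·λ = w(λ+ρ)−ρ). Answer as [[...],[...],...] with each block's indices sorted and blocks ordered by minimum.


Type A_5, rank 5, |W|=720; reorder rows/cols to standard.

Each λ_j+ρ reduced to Ā_11; 5-tuples below use C's row order:

    [1] (0, 0, 6, 3, 1)
    [2] (2, 1, 6, 0, 1)
    [3] (0, 0, 6, 3, 1)
    [4] (2, 1, 6, 0, 1)
    [5] (2, 1, 6, 0, 1)
    [6] (0, 0, 6, 3, 1)
    [7] (2, 1, 6, 0, 1)
    [8] (2, 1, 6, 0, 1)
    [9] (0, 0, 6, 3, 1)
    [10] (0, 0, 6, 3, 1)

Grouping the 10 weights by Ā_11-representative: 2 linkage classes.

[[1, 3, 6, 9, 10], [2, 4, 5, 7, 8]]


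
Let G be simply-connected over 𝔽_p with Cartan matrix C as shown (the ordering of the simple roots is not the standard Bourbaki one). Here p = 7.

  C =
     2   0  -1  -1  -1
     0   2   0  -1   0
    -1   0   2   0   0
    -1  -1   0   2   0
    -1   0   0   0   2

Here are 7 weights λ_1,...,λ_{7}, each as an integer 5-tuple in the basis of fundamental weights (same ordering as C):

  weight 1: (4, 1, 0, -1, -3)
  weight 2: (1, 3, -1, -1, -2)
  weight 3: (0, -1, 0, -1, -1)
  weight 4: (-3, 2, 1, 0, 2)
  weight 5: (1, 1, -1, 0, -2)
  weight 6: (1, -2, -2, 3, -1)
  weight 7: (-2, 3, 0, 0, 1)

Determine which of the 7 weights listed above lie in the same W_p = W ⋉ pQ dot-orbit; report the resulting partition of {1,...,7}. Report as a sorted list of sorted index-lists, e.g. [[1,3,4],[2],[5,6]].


C ↔ D_5 under row/col permutation; |W(D_5)| = 1920.

λ_j+ρ reflected into Ā_7 (⟨·,θ^∨⟩≤7); 5-tuples as given:

  1: (1, 2, 0, 1, 1) · 2: (1, 4, 0, 0, 1) · 3: (1, 0, 1, 0, 0) · 4: (1, 2, 0, 1, 1) · 5: (1, 2, 0, 1, 1) · 6: (1, 1, 1, 0, 0) · 7: (1, 4, 0, 0, 1)

These 7 weights hit 4 W_7-dot-orbits; sizes (3, 2, 1, 1):

[[1, 4, 5], [2, 7], [3], [6]]


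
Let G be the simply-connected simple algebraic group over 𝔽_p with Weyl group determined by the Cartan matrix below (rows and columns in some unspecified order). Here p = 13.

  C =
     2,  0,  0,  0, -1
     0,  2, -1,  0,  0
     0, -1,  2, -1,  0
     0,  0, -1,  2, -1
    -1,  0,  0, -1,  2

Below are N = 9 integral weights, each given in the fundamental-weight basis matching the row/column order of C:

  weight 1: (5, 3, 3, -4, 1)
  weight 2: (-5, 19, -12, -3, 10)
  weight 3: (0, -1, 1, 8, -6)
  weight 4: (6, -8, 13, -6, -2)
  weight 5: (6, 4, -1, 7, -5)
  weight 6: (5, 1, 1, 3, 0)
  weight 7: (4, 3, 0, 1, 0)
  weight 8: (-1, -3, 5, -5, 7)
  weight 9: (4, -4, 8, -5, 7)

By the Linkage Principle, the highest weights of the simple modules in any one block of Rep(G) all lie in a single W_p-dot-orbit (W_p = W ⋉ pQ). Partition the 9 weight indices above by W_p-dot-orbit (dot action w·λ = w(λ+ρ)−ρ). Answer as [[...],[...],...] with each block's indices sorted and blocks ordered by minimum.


Root system A_5: the 5×5 matrix C matches after relabeling.

Alcove-folded reps (p=13, 9 weights, presented ϖ-order):

  λ_1 → (5, 4, 1, 2, 1) · λ_2 → (4, 0, 2, 4, 1) · λ_3 → (4, 0, 2, 4, 1) · λ_4 → (1, 5, 1, 1, 4) · λ_5 → (0, 2, 0, 4, 4) · λ_6 → (4, 0, 2, 4, 1) · λ_7 → (5, 4, 1, 2, 1) · λ_8 → (0, 2, 0, 4, 4) · λ_9 → (0, 2, 0, 4, 4)

Linkage partition of the 9 weights (4 classes, p=13):

[[1, 7], [2, 3, 6], [4], [5, 8, 9]]


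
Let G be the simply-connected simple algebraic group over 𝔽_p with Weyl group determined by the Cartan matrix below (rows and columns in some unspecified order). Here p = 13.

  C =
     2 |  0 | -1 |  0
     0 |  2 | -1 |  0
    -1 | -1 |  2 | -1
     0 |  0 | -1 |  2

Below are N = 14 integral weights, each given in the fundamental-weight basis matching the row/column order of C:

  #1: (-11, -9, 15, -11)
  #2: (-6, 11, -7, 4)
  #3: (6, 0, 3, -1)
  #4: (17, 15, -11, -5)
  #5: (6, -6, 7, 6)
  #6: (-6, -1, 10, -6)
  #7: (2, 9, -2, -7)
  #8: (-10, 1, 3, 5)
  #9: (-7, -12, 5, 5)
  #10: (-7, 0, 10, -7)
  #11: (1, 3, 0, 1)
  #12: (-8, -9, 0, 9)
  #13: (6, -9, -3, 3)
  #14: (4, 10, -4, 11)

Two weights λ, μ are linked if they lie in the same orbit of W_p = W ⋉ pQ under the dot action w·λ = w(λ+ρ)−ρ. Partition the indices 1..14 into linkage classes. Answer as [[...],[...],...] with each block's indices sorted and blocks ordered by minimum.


Cartan matrix: type D_4 (|W|=192); un-permuting the 4 rows.

Ā_13 reps of the 14 weights (D_4, coords as presented):

  λ_1+ρ ↦ (2, 4, 1, 2) · λ_2+ρ ↦ (5, 0, 1, 5) · λ_3+ρ ↦ (7, 1, 1, 0) · λ_4+ρ ↦ (2, 4, 1, 2) · λ_5+ρ ↦ (2, 4, 1, 2) · λ_6+ρ ↦ (5, 0, 1, 5) · λ_7+ρ ↦ (4, 3, 2, 1) · λ_8+ρ ↦ (4, 3, 2, 1) · λ_9+ρ ↦ (5, 0, 1, 5) · λ_10+ρ ↦ (5, 0, 1, 5) · λ_11+ρ ↦ (2, 4, 1, 2) · λ_12+ρ ↦ (4, 3, 2, 1) · λ_13+ρ ↦ (2, 1, 1, 5) · λ_14+ρ ↦ (7, 1, 1, 0)

Grouping the 14 weights by Ā_13-representative: 5 linkage classes.

[[1, 4, 5, 11], [2, 6, 9, 10], [3, 14], [7, 8, 12], [13]]


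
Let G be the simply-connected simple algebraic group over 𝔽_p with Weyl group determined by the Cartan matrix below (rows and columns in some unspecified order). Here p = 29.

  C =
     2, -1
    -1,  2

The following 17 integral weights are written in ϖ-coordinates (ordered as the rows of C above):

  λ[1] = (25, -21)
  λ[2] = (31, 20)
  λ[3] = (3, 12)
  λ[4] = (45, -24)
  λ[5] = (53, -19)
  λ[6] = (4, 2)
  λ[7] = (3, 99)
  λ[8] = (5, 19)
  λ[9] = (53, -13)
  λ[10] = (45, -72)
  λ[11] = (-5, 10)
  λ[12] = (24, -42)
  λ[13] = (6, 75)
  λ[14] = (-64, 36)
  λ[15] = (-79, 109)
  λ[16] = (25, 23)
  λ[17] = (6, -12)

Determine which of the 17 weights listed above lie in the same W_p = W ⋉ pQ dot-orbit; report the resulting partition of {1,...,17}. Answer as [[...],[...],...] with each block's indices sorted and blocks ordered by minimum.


Dynkin diagram of C (from the 2 off-diagonal −1 entries): A_2.

λ_j+ρ reflected into Ā_29 (⟨·,θ^∨⟩≤29); 2-tuples as given:

  1: (6, 20)
  2: (5, 3)
  3: (4, 13)
  4: (6, 6)
  5: (4, 7)
  6: (5, 3)
  7: (4, 13)
  8: (6, 20)
  9: (4, 13)
  10: (4, 13)
  11: (4, 7)
  12: (4, 13)
  13: (4, 7)
  14: (5, 3)
  15: (6, 20)
  16: (5, 3)
  17: (4, 7)

These 17 weights hit 5 W_29-dot-orbits; sizes (3, 4, 5, 1, 4):

[[1, 8, 15], [2, 6, 14, 16], [3, 7, 9, 10, 12], [4], [5, 11, 13, 17]]


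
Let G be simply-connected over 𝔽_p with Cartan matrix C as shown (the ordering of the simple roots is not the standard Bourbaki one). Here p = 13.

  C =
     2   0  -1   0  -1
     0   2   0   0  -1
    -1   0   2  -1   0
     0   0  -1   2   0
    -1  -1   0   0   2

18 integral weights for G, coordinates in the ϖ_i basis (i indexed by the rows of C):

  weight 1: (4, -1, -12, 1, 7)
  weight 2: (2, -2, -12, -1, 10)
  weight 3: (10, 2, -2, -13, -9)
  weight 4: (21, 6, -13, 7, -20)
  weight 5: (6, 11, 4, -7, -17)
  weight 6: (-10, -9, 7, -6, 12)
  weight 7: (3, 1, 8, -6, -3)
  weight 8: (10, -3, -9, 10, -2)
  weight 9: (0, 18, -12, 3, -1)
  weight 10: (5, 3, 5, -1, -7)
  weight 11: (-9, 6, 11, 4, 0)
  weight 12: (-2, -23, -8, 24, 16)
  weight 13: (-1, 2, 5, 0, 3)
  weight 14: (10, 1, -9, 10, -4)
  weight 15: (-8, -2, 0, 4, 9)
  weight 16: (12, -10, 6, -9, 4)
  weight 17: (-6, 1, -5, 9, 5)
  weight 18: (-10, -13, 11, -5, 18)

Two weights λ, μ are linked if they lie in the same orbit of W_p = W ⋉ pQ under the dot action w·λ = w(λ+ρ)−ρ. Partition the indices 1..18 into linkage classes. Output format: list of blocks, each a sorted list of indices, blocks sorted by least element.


Root system A_5: the 5×5 matrix C matches after relabeling.

Folding the 18 weights λ_j+ρ into Ā_13 (reps in the given 5-coord order):

  λ_1+ρ ↦ (2, 0, 4, 5, 2) · λ_2+ρ ↦ (0, 0, 8, 2, 2) · λ_3+ρ ↦ (3, 2, 2, 1, 5) · λ_4+ρ ↦ (1, 1, 5, 1, 2) · λ_5+ρ ↦ (1, 1, 5, 1, 2) · λ_6+ρ ↦ (1, 4, 4, 1, 3) · λ_7+ρ ↦ (2, 0, 4, 5, 2) · λ_8+ρ ↦ (0, 0, 8, 2, 2) · λ_9+ρ ↦ (0, 2, 6, 0, 4) · λ_10+ρ ↦ (0, 2, 6, 0, 4) · λ_11+ρ ↦ (1, 4, 4, 1, 3) · λ_12+ρ ↦ (1, 4, 4, 1, 3) · λ_13+ρ ↦ (0, 2, 6, 0, 4) · λ_14+ρ ↦ (0, 0, 8, 2, 2) · λ_15+ρ ↦ (1, 1, 5, 1, 2) · λ_16+ρ ↦ (1, 4, 4, 1, 3) · λ_17+ρ ↦ (1, 1, 5, 1, 2) · λ_18+ρ ↦ (1, 1, 5, 1, 2)

Linkage partition of the 18 weights (6 classes, p=13):

[[1, 7], [2, 8, 14], [3], [4, 5, 15, 17, 18], [6, 11, 12, 16], [9, 10, 13]]


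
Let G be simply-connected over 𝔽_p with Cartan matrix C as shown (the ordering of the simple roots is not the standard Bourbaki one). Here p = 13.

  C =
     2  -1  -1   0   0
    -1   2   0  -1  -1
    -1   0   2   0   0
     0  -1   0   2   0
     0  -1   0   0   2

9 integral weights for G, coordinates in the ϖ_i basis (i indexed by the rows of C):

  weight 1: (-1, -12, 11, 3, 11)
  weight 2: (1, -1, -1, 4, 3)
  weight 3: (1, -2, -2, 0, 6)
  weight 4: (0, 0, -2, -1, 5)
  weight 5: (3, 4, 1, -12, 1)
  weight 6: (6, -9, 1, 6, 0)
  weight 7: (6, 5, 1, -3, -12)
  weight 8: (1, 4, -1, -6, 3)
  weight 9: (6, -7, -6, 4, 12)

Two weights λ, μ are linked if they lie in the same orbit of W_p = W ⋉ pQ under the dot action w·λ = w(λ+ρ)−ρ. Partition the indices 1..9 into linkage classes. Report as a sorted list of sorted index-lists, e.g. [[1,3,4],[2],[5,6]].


Root system D_5: the 5×5 matrix C matches after relabeling.

Each λ_j+ρ reduced to Ā_13; 5-tuples below use C's row order:

  [1] (0, 1, 1, 0, 6) · [2] (2, 0, 0, 5, 4) · [3] (0, 1, 1, 0, 6) · [4] (0, 1, 1, 0, 6) · [5] (2, 0, 0, 5, 4) · [6] (0, 1, 1, 0, 6) · [7] (2, 0, 0, 5, 4) · [8] (2, 0, 0, 5, 4) · [9] (0, 1, 1, 0, 6)

These 9 weights hit 2 W_13-dot-orbits; sizes (5, 4):

[[1, 3, 4, 6, 9], [2, 5, 7, 8]]


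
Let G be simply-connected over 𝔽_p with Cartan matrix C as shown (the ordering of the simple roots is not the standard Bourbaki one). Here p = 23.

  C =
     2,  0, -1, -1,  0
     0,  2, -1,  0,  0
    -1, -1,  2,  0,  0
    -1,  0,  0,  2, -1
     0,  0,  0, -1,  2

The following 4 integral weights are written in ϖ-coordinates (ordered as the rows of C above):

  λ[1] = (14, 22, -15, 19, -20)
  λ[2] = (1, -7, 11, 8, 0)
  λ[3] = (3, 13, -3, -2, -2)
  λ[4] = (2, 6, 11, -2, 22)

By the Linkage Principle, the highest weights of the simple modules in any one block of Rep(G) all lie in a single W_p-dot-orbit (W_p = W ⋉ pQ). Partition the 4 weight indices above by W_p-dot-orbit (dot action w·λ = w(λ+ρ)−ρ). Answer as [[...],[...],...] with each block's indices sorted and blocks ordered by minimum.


A_5 Cartan matrix, 5 simple roots permuted; ρ=(1,1,1,1,1).

Alcove-folded reps (p=23, 4 weights, presented ϖ-order):

  λ_1 → (0, 12, 2, 1, 1)
  λ_2 → (2, 5, 6, 9, 0)
  λ_3 → (0, 12, 2, 1, 1)
  λ_4 → (0, 12, 2, 1, 1)

Partition of {1..4} into 2 W_23-dot-orbits:

[[1, 3, 4], [2]]


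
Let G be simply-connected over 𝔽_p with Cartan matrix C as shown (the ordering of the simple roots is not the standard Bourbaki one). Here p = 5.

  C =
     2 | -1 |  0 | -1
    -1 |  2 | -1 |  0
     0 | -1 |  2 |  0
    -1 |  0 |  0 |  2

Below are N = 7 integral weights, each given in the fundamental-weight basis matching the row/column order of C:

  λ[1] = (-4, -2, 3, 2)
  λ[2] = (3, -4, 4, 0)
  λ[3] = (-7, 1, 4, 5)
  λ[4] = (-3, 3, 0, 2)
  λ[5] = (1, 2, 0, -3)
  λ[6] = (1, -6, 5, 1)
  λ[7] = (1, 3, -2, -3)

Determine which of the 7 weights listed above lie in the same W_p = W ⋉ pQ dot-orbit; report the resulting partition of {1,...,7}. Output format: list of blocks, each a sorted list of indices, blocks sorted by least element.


Root system A_4: the 4×4 matrix C matches after relabeling.

Folding the 7 weights λ_j+ρ into Ā_5 (reps in the given 4-coord order):

    λ_1+ρ ↦ (0, 3, 0, 1)
    λ_2+ρ ↦ (0, 3, 0, 1)
    λ_3+ρ ↦ (0, 3, 0, 1)
    λ_4+ρ ↦ (2, 2, 0, 0)
    λ_5+ρ ↦ (0, 3, 0, 1)
    λ_6+ρ ↦ (2, 2, 0, 0)
    λ_7+ρ ↦ (0, 3, 0, 1)

2 distinct reps among the 7 weights ⇒ 2 W_5-linkage classes:

[[1, 2, 3, 5, 7], [4, 6]]


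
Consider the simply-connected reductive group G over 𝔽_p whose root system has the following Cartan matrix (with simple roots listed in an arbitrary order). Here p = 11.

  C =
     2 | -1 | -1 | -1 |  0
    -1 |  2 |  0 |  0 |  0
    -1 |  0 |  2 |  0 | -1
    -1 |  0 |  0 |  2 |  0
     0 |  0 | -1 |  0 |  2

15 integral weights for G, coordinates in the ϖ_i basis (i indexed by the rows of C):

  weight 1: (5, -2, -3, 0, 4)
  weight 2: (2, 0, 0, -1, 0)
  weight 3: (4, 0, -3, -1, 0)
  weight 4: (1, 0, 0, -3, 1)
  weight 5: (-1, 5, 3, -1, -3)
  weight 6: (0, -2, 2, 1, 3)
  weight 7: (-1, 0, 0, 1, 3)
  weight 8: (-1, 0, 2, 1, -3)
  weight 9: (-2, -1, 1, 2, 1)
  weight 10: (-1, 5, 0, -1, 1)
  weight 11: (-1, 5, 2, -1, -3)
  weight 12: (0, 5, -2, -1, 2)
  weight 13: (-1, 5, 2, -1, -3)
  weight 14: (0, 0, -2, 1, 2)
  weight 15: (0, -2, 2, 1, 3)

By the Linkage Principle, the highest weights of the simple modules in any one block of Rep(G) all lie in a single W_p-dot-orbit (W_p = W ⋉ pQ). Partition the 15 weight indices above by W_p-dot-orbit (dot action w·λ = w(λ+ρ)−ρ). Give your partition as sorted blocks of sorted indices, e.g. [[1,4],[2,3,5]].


Dynkin diagram of C (from the 8 off-diagonal −1 entries): D_5.

Folding the 15 weights λ_j+ρ into Ā_11 (reps in the given 5-coord order):

  λ_1 → (1, 1, 2, 1, 1) · λ_2 → (3, 1, 1, 0, 1) · λ_3 → (3, 1, 1, 0, 1) · λ_4 → (0, 1, 1, 2, 2) · λ_5 → (0, 6, 1, 0, 2) · λ_6 → (0, 1, 1, 2, 4) · λ_7 → (0, 1, 1, 2, 4) · λ_8 → (0, 1, 1, 2, 2) · λ_9 → (0, 1, 1, 2, 2) · λ_10 → (0, 6, 1, 0, 2) · λ_11 → (0, 6, 1, 0, 2) · λ_12 → (0, 6, 1, 0, 2) · λ_13 → (0, 6, 1, 0, 2) · λ_14 → (0, 1, 1, 2, 2) · λ_15 → (0, 1, 1, 2, 4)

These 15 weights hit 5 W_11-dot-orbits; sizes (1, 2, 4, 5, 3):

[[1], [2, 3], [4, 8, 9, 14], [5, 10, 11, 12, 13], [6, 7, 15]]


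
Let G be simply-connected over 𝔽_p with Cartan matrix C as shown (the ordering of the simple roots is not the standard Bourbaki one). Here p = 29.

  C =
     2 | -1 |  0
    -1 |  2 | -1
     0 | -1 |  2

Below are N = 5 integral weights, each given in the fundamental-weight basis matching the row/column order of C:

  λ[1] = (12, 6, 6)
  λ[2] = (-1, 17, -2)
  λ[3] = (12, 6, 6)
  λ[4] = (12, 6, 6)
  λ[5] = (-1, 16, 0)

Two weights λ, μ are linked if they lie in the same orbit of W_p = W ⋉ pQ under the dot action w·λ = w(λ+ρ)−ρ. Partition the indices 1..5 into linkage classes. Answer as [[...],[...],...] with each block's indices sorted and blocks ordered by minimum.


Cartan matrix: type A_3 (|W|=24); un-permuting the 3 rows.

Ā_29 reps of the 5 weights (A_3, coords as presented):

  λ_1+ρ ↦ (13, 7, 7)
  λ_2+ρ ↦ (0, 17, 1)
  λ_3+ρ ↦ (13, 7, 7)
  λ_4+ρ ↦ (13, 7, 7)
  λ_5+ρ ↦ (0, 17, 1)

These 5 weights hit 2 W_29-dot-orbits; sizes (3, 2):

[[1, 3, 4], [2, 5]]


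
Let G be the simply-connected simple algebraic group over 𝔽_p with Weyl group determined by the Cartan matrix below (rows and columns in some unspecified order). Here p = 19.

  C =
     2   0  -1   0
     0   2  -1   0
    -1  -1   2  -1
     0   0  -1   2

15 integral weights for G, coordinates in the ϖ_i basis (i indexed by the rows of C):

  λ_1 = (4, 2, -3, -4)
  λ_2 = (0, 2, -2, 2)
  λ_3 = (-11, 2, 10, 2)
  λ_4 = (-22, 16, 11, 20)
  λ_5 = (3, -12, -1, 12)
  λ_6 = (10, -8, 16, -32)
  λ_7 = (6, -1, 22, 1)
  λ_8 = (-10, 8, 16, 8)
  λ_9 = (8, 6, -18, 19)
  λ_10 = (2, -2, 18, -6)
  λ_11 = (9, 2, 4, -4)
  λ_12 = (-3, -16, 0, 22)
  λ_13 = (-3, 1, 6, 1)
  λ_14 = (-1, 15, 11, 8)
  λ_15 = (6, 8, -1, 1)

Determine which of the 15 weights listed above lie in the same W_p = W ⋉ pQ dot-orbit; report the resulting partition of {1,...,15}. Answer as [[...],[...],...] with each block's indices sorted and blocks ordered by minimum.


Dynkin diagram of C (from the 6 off-diagonal −1 entries): D_4.

λ_j+ρ reflected into Ā_19 (⟨·,θ^∨⟩≤19); 4-tuples as given:

  λ_1+ρ ↦ (0, 2, 1, 2);  λ_2+ρ ↦ (0, 2, 1, 2);  λ_3+ρ ↦ (10, 3, 1, 3);  λ_4+ρ ↦ (2, 2, 5, 2);  λ_5+ρ ↦ (7, 0, 4, 2);  λ_6+ρ ↦ (2, 2, 5, 2);  λ_7+ρ ↦ (7, 0, 4, 2);  λ_8+ρ ↦ (2, 2, 5, 2);  λ_9+ρ ↦ (7, 9, 0, 2);  λ_10+ρ ↦ (0, 2, 1, 2);  λ_11+ρ ↦ (10, 3, 1, 3);  λ_12+ρ ↦ (10, 3, 1, 3);  λ_13+ρ ↦ (2, 2, 5, 2);  λ_14+ρ ↦ (7, 9, 0, 2);  λ_15+ρ ↦ (7, 9, 0, 2)

5 distinct reps among the 15 weights ⇒ 5 W_19-linkage classes:

[[1, 2, 10], [3, 11, 12], [4, 6, 8, 13], [5, 7], [9, 14, 15]]


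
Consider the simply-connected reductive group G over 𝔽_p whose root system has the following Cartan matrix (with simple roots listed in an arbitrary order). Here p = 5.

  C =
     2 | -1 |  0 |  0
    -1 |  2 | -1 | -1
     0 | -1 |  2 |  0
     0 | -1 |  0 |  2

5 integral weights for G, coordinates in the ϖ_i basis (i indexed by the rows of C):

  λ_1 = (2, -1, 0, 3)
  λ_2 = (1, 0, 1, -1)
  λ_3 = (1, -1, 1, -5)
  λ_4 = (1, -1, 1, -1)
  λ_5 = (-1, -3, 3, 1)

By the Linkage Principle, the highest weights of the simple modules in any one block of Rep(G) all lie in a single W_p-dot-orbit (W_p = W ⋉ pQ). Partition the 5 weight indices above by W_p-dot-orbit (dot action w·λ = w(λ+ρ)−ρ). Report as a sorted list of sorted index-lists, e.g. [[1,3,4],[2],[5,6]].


Dynkin diagram of C (from the 6 off-diagonal −1 entries): D_4.

λ_j+ρ reflected into Ā_5 (⟨·,θ^∨⟩≤5); 4-tuples as given:

  λ_1 → (0, 1, 2, 1)
  λ_2 → (2, 0, 2, 0)
  λ_3 → (2, 0, 2, 0)
  λ_4 → (2, 0, 2, 0)
  λ_5 → (2, 0, 2, 0)

Linkage partition of the 5 weights (2 classes, p=5):

[[1], [2, 3, 4, 5]]


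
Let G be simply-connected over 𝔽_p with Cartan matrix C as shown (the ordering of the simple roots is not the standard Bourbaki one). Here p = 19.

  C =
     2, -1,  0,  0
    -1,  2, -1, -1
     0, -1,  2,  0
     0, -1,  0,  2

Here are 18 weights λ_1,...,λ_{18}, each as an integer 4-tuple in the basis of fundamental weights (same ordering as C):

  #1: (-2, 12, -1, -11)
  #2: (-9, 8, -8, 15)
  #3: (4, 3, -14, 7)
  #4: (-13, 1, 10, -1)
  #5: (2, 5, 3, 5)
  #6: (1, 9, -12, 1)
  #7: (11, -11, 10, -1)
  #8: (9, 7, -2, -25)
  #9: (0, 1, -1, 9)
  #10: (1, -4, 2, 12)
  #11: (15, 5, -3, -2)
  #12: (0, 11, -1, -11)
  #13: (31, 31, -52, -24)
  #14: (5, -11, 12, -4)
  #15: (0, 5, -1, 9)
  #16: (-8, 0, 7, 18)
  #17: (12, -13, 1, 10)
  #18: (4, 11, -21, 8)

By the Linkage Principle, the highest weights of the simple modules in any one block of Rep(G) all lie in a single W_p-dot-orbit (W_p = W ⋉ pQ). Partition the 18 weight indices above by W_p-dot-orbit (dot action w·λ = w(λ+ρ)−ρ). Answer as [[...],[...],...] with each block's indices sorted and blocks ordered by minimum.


Dynkin diagram of C (from the 6 off-diagonal −1 entries): D_4.

W_19-reps of the 18 weights in Ā_19 (same 4-coord order as C):

  λ_1+ρ ↦ (1, 2, 0, 10) · λ_2+ρ ↦ (2, 0, 1, 10) · λ_3+ρ ↦ (4, 4, 4, 1) · λ_4+ρ ↦ (2, 0, 1, 10) · λ_5+ρ ↦ (3, 0, 4, 6) · λ_6+ρ ↦ (1, 1, 10, 1) · λ_7+ρ ↦ (2, 0, 1, 10) · λ_8+ρ ↦ (1, 1, 10, 1) · λ_9+ρ ↦ (1, 2, 0, 10) · λ_10+ρ ↦ (1, 2, 0, 10) · λ_11+ρ ↦ (13, 0, 1, 2) · λ_12+ρ ↦ (1, 2, 0, 10) · λ_13+ρ ↦ (3, 0, 4, 6) · λ_14+ρ ↦ (3, 0, 4, 6) · λ_15+ρ ↦ (1, 2, 0, 10) · λ_16+ρ ↦ (2, 0, 1, 10) · λ_17+ρ ↦ (1, 1, 10, 1) · λ_18+ρ ↦ (1, 1, 10, 1)

Partition of {1..18} into 6 W_19-dot-orbits:

[[1, 9, 10, 12, 15], [2, 4, 7, 16], [3], [5, 13, 14], [6, 8, 17, 18], [11]]


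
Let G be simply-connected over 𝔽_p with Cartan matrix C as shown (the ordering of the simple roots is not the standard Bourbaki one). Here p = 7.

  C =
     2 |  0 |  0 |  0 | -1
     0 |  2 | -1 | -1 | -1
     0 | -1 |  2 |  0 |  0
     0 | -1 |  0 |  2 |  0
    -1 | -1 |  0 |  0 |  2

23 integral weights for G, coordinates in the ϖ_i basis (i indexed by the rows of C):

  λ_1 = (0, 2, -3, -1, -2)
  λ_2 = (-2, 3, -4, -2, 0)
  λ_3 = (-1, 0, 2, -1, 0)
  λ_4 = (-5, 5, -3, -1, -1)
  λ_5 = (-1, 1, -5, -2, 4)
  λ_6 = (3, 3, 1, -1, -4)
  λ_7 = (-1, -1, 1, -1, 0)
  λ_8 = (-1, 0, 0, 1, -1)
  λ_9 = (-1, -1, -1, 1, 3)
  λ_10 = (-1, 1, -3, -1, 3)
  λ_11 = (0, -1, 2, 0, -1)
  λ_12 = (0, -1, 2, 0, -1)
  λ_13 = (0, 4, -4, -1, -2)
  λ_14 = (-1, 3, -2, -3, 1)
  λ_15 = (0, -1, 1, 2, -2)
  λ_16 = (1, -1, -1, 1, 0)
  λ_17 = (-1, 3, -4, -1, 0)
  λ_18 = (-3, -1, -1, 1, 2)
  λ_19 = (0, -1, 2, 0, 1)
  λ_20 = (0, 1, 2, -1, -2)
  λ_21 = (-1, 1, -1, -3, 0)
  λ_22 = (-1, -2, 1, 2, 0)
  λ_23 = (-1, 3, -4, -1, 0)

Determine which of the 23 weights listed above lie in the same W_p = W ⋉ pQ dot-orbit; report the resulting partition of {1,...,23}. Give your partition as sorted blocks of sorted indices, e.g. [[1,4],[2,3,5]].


Dynkin diagram of C (from the 8 off-diagonal −1 entries): D_5.

Folding the 23 weights λ_j+ρ into Ā_7 (reps in the given 5-coord order):

  λ_1+ρ ↦ (0, 0, 2, 0, 1);  λ_2+ρ ↦ (1, 0, 3, 1, 0);  λ_3+ρ ↦ (0, 1, 3, 0, 1);  λ_4+ρ ↦ (0, 0, 2, 0, 1);  λ_5+ρ ↦ (0, 1, 1, 2, 0);  λ_6+ρ ↦ (0, 0, 2, 0, 1);  λ_7+ρ ↦ (0, 0, 2, 0, 1);  λ_8+ρ ↦ (0, 1, 1, 2, 0);  λ_9+ρ ↦ (0, 0, 0, 2, 1);  λ_10+ρ ↦ (0, 0, 2, 0, 1);  λ_11+ρ ↦ (1, 0, 3, 1, 0);  λ_12+ρ ↦ (1, 0, 3, 1, 0);  λ_13+ρ ↦ (0, 1, 3, 0, 1);  λ_14+ρ ↦ (0, 1, 1, 2, 0);  λ_15+ρ ↦ (0, 1, 1, 2, 0);  λ_16+ρ ↦ (2, 0, 0, 2, 1);  λ_17+ρ ↦ (0, 1, 3, 0, 1);  λ_18+ρ ↦ (2, 0, 0, 2, 1);  λ_19+ρ ↦ (1, 0, 3, 1, 0);  λ_20+ρ ↦ (0, 1, 3, 0, 1);  λ_21+ρ ↦ (0, 0, 0, 2, 1);  λ_22+ρ ↦ (0, 1, 1, 2, 0);  λ_23+ρ ↦ (0, 1, 3, 0, 1)

Partition of {1..23} into 6 W_7-dot-orbits:

[[1, 4, 6, 7, 10], [2, 11, 12, 19], [3, 13, 17, 20, 23], [5, 8, 14, 15, 22], [9, 21], [16, 18]]


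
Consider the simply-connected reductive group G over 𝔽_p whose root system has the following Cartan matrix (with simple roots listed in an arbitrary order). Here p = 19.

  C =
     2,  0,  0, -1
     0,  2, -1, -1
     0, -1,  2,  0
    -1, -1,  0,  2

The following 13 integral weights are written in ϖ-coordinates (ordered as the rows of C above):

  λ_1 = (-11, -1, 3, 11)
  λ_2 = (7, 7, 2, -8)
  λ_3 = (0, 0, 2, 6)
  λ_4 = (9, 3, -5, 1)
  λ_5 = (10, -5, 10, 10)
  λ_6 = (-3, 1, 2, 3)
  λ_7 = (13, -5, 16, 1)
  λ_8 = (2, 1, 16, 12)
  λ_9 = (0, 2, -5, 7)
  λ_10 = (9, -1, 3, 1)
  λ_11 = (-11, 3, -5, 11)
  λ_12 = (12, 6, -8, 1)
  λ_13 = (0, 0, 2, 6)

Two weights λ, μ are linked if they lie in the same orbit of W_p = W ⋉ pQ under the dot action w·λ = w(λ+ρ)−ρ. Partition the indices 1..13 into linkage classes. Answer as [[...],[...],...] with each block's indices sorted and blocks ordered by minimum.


Type A_4, rank 4, |W|=120; reorder rows/cols to standard.

Alcove-folded reps (p=19, 13 weights, presented ϖ-order):

  λ_1+ρ ↦ (10, 0, 4, 2);  λ_2+ρ ↦ (1, 1, 3, 7);  λ_3+ρ ↦ (1, 1, 3, 7);  λ_4+ρ ↦ (10, 0, 4, 2);  λ_5+ρ ↦ (1, 1, 3, 7);  λ_6+ρ ↦ (2, 2, 3, 2);  λ_7+ρ ↦ (2, 2, 3, 2);  λ_8+ρ ↦ (13, 2, 1, 0);  λ_9+ρ ↦ (1, 1, 3, 7);  λ_10+ρ ↦ (10, 0, 4, 2);  λ_11+ρ ↦ (10, 0, 4, 2);  λ_12+ρ ↦ (10, 0, 4, 2);  λ_13+ρ ↦ (1, 1, 3, 7)

4 distinct reps among the 13 weights ⇒ 4 W_19-linkage classes:

[[1, 4, 10, 11, 12], [2, 3, 5, 9, 13], [6, 7], [8]]


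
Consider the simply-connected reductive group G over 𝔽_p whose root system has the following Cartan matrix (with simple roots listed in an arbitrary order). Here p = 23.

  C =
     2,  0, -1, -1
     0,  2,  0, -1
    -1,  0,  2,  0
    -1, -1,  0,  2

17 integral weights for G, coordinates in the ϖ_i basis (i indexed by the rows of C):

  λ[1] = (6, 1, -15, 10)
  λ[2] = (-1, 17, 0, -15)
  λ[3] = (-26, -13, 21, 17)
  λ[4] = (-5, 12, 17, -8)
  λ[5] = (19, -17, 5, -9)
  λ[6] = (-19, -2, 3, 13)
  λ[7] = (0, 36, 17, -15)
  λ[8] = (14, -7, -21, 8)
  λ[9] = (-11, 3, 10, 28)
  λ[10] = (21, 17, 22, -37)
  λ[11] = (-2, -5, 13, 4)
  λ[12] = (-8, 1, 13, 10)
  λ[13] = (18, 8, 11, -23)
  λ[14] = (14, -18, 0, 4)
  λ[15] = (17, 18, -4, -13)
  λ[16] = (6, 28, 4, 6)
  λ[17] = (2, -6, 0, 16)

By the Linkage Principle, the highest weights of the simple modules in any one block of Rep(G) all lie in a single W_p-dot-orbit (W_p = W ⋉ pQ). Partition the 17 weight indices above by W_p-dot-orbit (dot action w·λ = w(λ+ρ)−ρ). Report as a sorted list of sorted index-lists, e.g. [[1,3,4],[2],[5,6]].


A_4 Cartan matrix, 4 simple roots permuted; ρ=(1,1,1,1).

Alcove-folded reps (p=23, 17 weights, presented ϖ-order):

  λ_1+ρ ↦ (7, 2, 7, 4) · λ_2+ρ ↦ (1, 4, 13, 0) · λ_3+ρ ↦ (3, 5, 1, 12) · λ_4+ρ ↦ (7, 2, 7, 4) · λ_5+ρ ↦ (3, 5, 1, 12) · λ_6+ρ ↦ (1, 4, 13, 0) · λ_7+ρ ↦ (1, 4, 13, 0) · λ_8+ρ ↦ (3, 3, 14, 2) · λ_9+ρ ↦ (0, 1, 4, 12) · λ_10+ρ ↦ (1, 4, 13, 0) · λ_11+ρ ↦ (1, 4, 13, 0) · λ_12+ρ ↦ (7, 2, 7, 4) · λ_13+ρ ↦ (3, 5, 1, 6) · λ_14+ρ ↦ (3, 5, 1, 12) · λ_15+ρ ↦ (3, 5, 1, 12) · λ_16+ρ ↦ (7, 2, 7, 4) · λ_17+ρ ↦ (3, 5, 1, 12)

6 distinct reps among the 17 weights ⇒ 6 W_23-linkage classes:

[[1, 4, 12, 16], [2, 6, 7, 10, 11], [3, 5, 14, 15, 17], [8], [9], [13]]


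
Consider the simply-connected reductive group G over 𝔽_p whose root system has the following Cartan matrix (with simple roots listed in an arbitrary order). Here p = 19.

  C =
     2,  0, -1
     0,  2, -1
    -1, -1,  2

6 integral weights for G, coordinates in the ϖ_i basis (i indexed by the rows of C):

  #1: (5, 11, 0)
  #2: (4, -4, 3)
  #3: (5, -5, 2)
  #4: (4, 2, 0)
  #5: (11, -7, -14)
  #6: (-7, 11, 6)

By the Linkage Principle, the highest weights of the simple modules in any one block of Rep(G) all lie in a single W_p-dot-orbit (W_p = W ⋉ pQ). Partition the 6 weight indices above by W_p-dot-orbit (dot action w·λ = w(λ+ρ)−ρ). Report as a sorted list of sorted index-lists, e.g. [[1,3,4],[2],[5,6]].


A_3 Cartan matrix, 3 simple roots permuted; ρ=(1,1,1).

W_19-reps of the 6 weights in Ā_19 (same 3-coord order as C):

  [1] (6, 12, 1)
  [2] (5, 3, 1)
  [3] (5, 3, 1)
  [4] (5, 3, 1)
  [5] (6, 12, 1)
  [6] (6, 12, 1)

These 6 weights hit 2 W_19-dot-orbits; sizes (3, 3):

[[1, 5, 6], [2, 3, 4]]


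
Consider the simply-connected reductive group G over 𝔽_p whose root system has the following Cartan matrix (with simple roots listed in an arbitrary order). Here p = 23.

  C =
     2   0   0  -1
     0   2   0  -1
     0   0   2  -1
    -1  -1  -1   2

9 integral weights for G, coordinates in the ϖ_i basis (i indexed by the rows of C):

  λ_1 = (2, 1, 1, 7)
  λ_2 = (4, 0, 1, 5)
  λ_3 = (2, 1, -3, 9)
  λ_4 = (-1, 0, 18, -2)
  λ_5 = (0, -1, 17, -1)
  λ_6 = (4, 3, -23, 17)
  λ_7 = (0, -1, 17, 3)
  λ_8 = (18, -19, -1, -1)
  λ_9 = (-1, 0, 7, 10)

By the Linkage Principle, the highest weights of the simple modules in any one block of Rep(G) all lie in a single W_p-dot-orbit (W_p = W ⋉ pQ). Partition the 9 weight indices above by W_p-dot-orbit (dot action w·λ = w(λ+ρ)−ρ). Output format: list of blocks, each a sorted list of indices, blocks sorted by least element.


Root system D_4: the 4×4 matrix C matches after relabeling.

λ_j+ρ reflected into Ā_23 (⟨·,θ^∨⟩≤23); 4-tuples as given:

  λ_1 → (3, 2, 2, 8);  λ_2 → (5, 1, 2, 6);  λ_3 → (3, 2, 2, 8);  λ_4 → (1, 0, 18, 0);  λ_5 → (1, 0, 18, 0);  λ_6 → (1, 0, 18, 0);  λ_7 → (1, 0, 18, 0);  λ_8 → (1, 0, 18, 0);  λ_9 → (0, 1, 8, 3)

These 9 weights hit 4 W_23-dot-orbits; sizes (2, 1, 5, 1):

[[1, 3], [2], [4, 5, 6, 7, 8], [9]]


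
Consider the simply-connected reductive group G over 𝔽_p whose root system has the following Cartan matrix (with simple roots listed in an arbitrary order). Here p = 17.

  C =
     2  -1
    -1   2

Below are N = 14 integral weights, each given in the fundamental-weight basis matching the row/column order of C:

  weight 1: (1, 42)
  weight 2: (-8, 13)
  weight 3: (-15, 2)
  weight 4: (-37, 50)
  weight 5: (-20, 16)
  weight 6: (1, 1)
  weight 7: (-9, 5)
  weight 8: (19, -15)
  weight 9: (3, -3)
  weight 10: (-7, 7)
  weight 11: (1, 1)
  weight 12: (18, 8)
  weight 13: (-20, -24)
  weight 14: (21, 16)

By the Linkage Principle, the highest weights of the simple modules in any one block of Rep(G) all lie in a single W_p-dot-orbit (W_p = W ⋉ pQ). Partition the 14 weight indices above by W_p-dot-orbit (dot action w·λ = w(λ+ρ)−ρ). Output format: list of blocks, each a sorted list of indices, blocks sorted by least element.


A_2 Cartan matrix, 2 simple roots permuted; ρ=(1,1).

Folding the 14 weights λ_j+ρ into Ā_17 (reps in the given 2-coord order):

  [1] (6, 2);  [2] (7, 7);  [3] (3, 11);  [4] (15, 0);  [5] (15, 0);  [6] (2, 2);  [7] (6, 2);  [8] (3, 11);  [9] (2, 2);  [10] (6, 2);  [11] (2, 2);  [12] (6, 2);  [13] (6, 2);  [14] (5, 0)

The 14 indices split into 6 linkage classes (same alcove rep ⇔ same W_17-dot-orbit):

[[1, 7, 10, 12, 13], [2], [3, 8], [4, 5], [6, 9, 11], [14]]


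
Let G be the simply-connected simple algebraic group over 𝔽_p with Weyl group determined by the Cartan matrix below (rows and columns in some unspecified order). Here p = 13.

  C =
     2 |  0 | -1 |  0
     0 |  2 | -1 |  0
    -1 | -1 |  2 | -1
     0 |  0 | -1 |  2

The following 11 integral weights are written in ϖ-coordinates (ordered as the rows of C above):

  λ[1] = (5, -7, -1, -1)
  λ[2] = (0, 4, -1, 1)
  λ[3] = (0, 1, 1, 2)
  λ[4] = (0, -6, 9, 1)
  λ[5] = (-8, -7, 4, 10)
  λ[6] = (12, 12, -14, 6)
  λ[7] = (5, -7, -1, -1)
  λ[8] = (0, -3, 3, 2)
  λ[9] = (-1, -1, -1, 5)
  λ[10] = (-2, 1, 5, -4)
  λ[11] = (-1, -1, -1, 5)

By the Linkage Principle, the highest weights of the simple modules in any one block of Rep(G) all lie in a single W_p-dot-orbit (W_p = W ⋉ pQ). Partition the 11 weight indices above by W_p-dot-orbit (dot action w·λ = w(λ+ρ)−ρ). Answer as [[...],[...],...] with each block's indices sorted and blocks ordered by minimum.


Type D_4, rank 4, |W|=192; reorder rows/cols to standard.

W_13-reps of the 11 weights in Ā_13 (same 4-coord order as C):

    λ_1 → (0, 0, 0, 6)
    λ_2 → (1, 5, 0, 2)
    λ_3 → (1, 2, 2, 3)
    λ_4 → (1, 5, 0, 2)
    λ_5 → (1, 2, 2, 3)
    λ_6 → (0, 0, 0, 6)
    λ_7 → (0, 0, 0, 6)
    λ_8 → (1, 2, 2, 3)
    λ_9 → (0, 0, 0, 6)
    λ_10 → (1, 2, 2, 3)
    λ_11 → (0, 0, 0, 6)

3 distinct reps among the 11 weights ⇒ 3 W_13-linkage classes:

[[1, 6, 7, 9, 11], [2, 4], [3, 5, 8, 10]]


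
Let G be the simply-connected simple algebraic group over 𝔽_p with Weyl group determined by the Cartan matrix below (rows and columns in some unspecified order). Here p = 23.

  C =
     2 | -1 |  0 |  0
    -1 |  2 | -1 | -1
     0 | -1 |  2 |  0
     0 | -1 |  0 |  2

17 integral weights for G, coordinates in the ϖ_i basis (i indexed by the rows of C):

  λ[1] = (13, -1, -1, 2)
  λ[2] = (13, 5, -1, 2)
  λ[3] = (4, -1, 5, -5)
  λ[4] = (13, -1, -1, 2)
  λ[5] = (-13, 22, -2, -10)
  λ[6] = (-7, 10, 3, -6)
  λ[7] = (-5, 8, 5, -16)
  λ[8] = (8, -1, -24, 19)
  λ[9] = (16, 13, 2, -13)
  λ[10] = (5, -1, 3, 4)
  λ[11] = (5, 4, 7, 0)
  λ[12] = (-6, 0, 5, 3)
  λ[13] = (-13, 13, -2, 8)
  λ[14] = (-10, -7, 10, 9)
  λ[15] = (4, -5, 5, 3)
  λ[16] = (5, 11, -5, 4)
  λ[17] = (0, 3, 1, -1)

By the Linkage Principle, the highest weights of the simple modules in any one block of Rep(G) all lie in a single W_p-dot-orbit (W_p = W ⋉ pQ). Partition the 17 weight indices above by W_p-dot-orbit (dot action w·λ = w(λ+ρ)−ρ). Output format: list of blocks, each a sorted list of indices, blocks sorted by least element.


C ↔ D_4 under row/col permutation; |W(D_4)| = 192.

W_23-reps of the 17 weights in Ā_23 (same 4-coord order as C):

  λ_1+ρ ↦ (14, 0, 0, 3) · λ_2+ρ ↦ (14, 0, 0, 3) · λ_3+ρ ↦ (1, 4, 2, 0) · λ_4+ρ ↦ (14, 0, 0, 3) · λ_5+ρ ↦ (12, 0, 1, 9) · λ_6+ρ ↦ (6, 0, 4, 5) · λ_7+ρ ↦ (6, 0, 4, 5) · λ_8+ρ ↦ (14, 0, 0, 3) · λ_9+ρ ↦ (6, 3, 8, 1) · λ_10+ρ ↦ (6, 0, 4, 5) · λ_11+ρ ↦ (6, 3, 8, 1) · λ_12+ρ ↦ (1, 4, 2, 0) · λ_13+ρ ↦ (12, 0, 1, 9) · λ_14+ρ ↦ (6, 0, 4, 5) · λ_15+ρ ↦ (1, 4, 2, 0) · λ_16+ρ ↦ (6, 0, 4, 5) · λ_17+ρ ↦ (1, 4, 2, 0)

Grouping the 17 weights by Ā_23-representative: 5 linkage classes.

[[1, 2, 4, 8], [3, 12, 15, 17], [5, 13], [6, 7, 10, 14, 16], [9, 11]]


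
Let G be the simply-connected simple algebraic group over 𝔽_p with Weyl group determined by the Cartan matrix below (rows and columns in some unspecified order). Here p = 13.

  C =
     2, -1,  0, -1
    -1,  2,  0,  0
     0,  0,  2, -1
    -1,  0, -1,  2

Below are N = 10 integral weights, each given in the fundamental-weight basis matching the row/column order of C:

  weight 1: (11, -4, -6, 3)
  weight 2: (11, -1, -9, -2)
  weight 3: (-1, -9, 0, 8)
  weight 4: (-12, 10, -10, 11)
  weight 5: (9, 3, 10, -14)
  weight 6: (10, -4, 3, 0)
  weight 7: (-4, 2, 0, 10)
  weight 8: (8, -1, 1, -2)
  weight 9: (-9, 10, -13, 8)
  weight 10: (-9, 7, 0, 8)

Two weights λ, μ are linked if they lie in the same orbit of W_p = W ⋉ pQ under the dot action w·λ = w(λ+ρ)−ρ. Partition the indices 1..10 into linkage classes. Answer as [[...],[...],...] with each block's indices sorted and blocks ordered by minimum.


Type A_4, rank 4, |W|=120; reorder rows/cols to standard.

Ā_13 reps of the 10 weights (A_4, coords as presented):

  λ_1+ρ ↦ (8, 0, 1, 1);  λ_2+ρ ↦ (3, 0, 1, 8);  λ_3+ρ ↦ (8, 0, 1, 1);  λ_4+ρ ↦ (3, 0, 1, 8);  λ_5+ρ ↦ (3, 0, 1, 8);  λ_6+ρ ↦ (8, 0, 1, 1);  λ_7+ρ ↦ (3, 0, 1, 8);  λ_8+ρ ↦ (8, 0, 1, 1);  λ_9+ρ ↦ (3, 0, 1, 8);  λ_10+ρ ↦ (8, 0, 1, 1)

2 distinct reps among the 10 weights ⇒ 2 W_13-linkage classes:

[[1, 3, 6, 8, 10], [2, 4, 5, 7, 9]]


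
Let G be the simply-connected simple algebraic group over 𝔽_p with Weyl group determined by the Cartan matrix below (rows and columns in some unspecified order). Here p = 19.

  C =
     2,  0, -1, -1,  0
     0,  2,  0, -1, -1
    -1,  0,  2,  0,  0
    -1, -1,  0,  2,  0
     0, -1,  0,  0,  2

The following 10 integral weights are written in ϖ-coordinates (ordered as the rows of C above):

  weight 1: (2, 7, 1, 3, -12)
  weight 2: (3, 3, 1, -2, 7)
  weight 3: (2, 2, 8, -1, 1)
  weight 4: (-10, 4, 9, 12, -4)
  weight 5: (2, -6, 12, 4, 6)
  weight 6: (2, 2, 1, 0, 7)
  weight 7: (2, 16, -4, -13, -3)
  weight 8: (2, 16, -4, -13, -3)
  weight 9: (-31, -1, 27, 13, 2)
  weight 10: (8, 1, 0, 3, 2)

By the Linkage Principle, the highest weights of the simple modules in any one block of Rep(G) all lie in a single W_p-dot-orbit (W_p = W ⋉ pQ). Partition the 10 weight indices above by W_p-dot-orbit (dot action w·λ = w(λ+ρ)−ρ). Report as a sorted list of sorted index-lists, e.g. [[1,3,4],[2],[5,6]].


Cartan matrix: type A_5 (|W|=720); un-permuting the 5 rows.

λ_j+ρ reflected into Ā_19 (⟨·,θ^∨⟩≤19); 5-tuples as given:

    1: (3, 3, 2, 1, 8)
    2: (3, 3, 2, 1, 8)
    3: (3, 3, 9, 0, 2)
    4: (9, 2, 1, 4, 3)
    5: (3, 3, 9, 0, 2)
    6: (3, 3, 2, 1, 8)
    7: (3, 3, 9, 0, 2)
    8: (3, 3, 9, 0, 2)
    9: (3, 3, 9, 0, 2)
    10: (9, 2, 1, 4, 3)

Linkage partition of the 10 weights (3 classes, p=19):

[[1, 2, 6], [3, 5, 7, 8, 9], [4, 10]]


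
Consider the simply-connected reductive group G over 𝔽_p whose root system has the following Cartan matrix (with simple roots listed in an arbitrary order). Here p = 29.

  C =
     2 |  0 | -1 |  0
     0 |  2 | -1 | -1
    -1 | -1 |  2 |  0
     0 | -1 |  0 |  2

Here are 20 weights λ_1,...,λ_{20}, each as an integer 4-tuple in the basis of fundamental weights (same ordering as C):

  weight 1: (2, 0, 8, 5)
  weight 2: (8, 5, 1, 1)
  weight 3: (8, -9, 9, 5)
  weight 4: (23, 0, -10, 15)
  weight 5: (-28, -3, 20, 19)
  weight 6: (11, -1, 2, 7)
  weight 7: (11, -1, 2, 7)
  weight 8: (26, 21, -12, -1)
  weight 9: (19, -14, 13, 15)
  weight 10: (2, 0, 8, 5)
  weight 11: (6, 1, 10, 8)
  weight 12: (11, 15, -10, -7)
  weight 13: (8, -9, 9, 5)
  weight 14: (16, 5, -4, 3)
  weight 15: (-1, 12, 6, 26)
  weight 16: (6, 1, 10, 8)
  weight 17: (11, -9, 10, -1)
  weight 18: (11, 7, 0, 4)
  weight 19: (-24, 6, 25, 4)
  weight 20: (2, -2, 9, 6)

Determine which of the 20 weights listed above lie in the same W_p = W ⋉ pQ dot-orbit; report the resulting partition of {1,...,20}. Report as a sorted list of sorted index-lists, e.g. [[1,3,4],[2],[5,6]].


Dynkin diagram of C (from the 6 off-diagonal −1 entries): A_4.

λ_j+ρ reflected into Ā_29 (⟨·,θ^∨⟩≤29); 4-tuples as given:

  λ_1 → (3, 1, 9, 6)
  λ_2 → (9, 6, 2, 2)
  λ_3 → (9, 6, 2, 2)
  λ_4 → (12, 8, 1, 5)
  λ_5 → (9, 6, 2, 2)
  λ_6 → (12, 0, 3, 8)
  λ_7 → (12, 0, 3, 8)
  λ_8 → (7, 2, 11, 9)
  λ_9 → (12, 8, 1, 5)
  λ_10 → (3, 1, 9, 6)
  λ_11 → (7, 2, 11, 9)
  λ_12 → (3, 1, 9, 6)
  λ_13 → (9, 6, 2, 2)
  λ_14 → (14, 3, 3, 4)
  λ_15 → (7, 2, 11, 9)
  λ_16 → (7, 2, 11, 9)
  λ_17 → (12, 0, 3, 8)
  λ_18 → (12, 8, 1, 5)
  λ_19 → (14, 3, 3, 4)
  λ_20 → (3, 1, 9, 6)

Partition of {1..20} into 6 W_29-dot-orbits:

[[1, 10, 12, 20], [2, 3, 5, 13], [4, 9, 18], [6, 7, 17], [8, 11, 15, 16], [14, 19]]


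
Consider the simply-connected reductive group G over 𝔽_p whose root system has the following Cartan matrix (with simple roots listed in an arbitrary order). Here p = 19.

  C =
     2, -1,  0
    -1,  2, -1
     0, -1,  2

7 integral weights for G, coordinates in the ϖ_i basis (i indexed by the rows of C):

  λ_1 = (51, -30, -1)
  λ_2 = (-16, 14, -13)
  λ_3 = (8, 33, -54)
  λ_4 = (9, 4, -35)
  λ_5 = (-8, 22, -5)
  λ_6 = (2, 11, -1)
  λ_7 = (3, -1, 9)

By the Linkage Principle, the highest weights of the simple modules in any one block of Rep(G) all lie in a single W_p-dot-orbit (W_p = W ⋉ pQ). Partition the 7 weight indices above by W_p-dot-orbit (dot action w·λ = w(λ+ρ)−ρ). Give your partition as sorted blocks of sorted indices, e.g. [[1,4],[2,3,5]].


A_3 Cartan matrix, 3 simple roots permuted; ρ=(1,1,1).

λ_j+ρ reflected into Ā_19 (⟨·,θ^∨⟩≤19); 3-tuples as given:

  [1] (4, 0, 10)
  [2] (3, 12, 0)
  [3] (4, 0, 10)
  [4] (4, 0, 10)
  [5] (3, 12, 0)
  [6] (3, 12, 0)
  [7] (4, 0, 10)

These 7 weights hit 2 W_19-dot-orbits; sizes (4, 3):

[[1, 3, 4, 7], [2, 5, 6]]


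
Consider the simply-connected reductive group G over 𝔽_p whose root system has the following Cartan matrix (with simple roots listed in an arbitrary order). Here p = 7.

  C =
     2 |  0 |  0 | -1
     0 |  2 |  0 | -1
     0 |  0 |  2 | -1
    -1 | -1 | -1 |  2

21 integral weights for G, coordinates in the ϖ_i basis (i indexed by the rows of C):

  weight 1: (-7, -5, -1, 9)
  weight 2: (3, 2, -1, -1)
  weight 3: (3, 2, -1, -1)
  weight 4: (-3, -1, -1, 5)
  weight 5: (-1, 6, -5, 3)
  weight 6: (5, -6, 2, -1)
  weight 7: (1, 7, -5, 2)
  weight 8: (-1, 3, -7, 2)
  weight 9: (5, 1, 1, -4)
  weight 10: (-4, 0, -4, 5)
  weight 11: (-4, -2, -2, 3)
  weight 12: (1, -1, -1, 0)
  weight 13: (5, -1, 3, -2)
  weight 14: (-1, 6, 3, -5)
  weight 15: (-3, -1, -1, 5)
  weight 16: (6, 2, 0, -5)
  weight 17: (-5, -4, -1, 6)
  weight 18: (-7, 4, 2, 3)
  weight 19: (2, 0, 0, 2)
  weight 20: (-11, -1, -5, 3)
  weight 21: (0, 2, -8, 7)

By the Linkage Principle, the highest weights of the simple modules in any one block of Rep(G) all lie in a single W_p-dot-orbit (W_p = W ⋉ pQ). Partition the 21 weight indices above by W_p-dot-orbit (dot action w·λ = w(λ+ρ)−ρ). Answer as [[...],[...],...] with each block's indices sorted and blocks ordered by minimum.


Root system D_4: the 4×4 matrix C matches after relabeling.

W_7-reps of the 21 weights in Ā_7 (same 4-coord order as C):

  λ_1 → (3, 1, 3, 0);  λ_2 → (4, 3, 0, 0);  λ_3 → (4, 3, 0, 0);  λ_4 → (2, 0, 0, 1);  λ_5 → (4, 3, 0, 0);  λ_6 → (1, 0, 2, 1);  λ_7 → (3, 1, 1, 1);  λ_8 → (3, 1, 3, 0);  λ_9 → (3, 1, 1, 1);  λ_10 → (3, 1, 3, 0);  λ_11 → (2, 0, 0, 1);  λ_12 → (2, 0, 0, 1);  λ_13 → (3, 1, 1, 1);  λ_14 → (4, 3, 0, 0);  λ_15 → (2, 0, 0, 1);  λ_16 → (3, 1, 3, 0);  λ_17 → (4, 3, 0, 0);  λ_18 → (1, 0, 2, 1);  λ_19 → (2, 0, 0, 1);  λ_20 → (3, 1, 3, 0);  λ_21 → (3, 1, 1, 1)

Grouping the 21 weights by Ā_7-representative: 5 linkage classes.

[[1, 8, 10, 16, 20], [2, 3, 5, 14, 17], [4, 11, 12, 15, 19], [6, 18], [7, 9, 13, 21]]
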